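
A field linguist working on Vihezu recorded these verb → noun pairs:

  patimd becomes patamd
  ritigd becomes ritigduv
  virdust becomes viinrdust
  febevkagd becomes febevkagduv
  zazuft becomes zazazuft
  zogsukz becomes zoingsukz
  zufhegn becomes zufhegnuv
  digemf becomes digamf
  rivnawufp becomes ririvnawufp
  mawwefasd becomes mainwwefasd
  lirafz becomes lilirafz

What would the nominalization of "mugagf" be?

patimd and febevkagd both end in -d yet inflect differently (patamd, febevkagduv), so the final letter is not what conditions the rule; the second-to-last letter is.
"mugagf" has second-to-last letter 'g'. The stems whose second-to-last letter is 'g' (febevkagd → febevkagduv, ritigd → ritigduv, zufhegn → zufhegnuv) add -uv.
The other patterns: stems whose second-to-last letter is 'm' change the last vowel to 'a'; stems whose second-to-last letter is 'f' repeat the first consonant+vowel as a prefix; stems whose second-to-last letter is 'k' or 's' insert -in- after the first vowel.
So mugagf → mugagfuv.

mugagfuv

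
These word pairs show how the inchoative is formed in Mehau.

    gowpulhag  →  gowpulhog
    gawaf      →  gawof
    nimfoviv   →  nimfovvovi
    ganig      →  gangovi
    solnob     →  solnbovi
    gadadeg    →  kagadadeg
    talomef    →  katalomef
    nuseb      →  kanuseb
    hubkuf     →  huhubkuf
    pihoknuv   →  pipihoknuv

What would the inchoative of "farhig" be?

gowpulhag and ganig both end in -g yet inflect differently (gowpulhog, gangovi), so the final letter is not what conditions the rule; the last vowel is.
"farhig" has last vowel 'i'. The stems whose last vowel is 'i' (nimfoviv → nimfovvovi, ganig → gangovi) delete the last vowel and add -ovi.
The other patterns: stems whose last vowel is 'a' change the last vowel to 'o'; stems whose last vowel is 'e' add the prefix ka-; stems whose last vowel is 'u' repeat the first consonant+vowel as a prefix.
So farhig → farhgovi.

farhgovi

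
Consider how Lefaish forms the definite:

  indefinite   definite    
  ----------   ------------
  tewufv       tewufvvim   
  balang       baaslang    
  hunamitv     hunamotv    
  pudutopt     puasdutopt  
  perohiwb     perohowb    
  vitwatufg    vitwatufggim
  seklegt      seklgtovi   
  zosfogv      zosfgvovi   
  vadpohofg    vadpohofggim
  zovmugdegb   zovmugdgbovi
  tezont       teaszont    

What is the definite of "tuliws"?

perohiwb and zovmugdegb both end in -b yet inflect differently (perohowb, zovmugdgbovi), so the final letter is not what conditions the rule; the second-to-last letter is.
"tuliws" has second-to-last letter 'w'. The one such stem in the data (perohiwb → perohowb) changes the last vowel to 'o' (as does hunamitv), so the same rule applies.
The other patterns: stems whose second-to-last letter is 'g' delete the last vowel and add -ovi; stems whose second-to-last letter is 'f' double the final consonant and add -im; stems whose second-to-last letter is 'n' or 'p' insert -as- after the first vowel.
So tuliws → tulows.

tulows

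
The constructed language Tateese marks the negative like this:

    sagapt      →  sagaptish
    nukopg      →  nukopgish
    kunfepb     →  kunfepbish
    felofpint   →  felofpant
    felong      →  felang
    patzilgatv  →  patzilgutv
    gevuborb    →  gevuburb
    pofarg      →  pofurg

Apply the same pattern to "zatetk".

sagapt and felofpint both end in -t yet inflect differently (sagaptish, felofpant), so the final letter is not what conditions the rule; the second-to-last letter is.
"zatetk" has second-to-last letter 't'. The one such stem in the data (patzilgatv → patzilgutv) changes the last vowel to 'u' (as do gevuborb, pofarg), so the same rule applies.
So zatetk → zatutk.

zatutk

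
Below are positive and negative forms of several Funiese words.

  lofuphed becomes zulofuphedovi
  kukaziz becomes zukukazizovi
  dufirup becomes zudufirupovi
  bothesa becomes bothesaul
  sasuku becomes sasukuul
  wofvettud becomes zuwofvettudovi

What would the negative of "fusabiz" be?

zufusabizovi

dufirup and sasuku both have last vowel 'u' yet inflect differently (zudufirupovi, sasukuul), so the last vowel is not what conditions the rule; whether the stem ends in a vowel or a consonant is.
"fusabiz" ends in a consonant. The stems ending in a consonant (lofuphed → zulofuphedovi, dufirup → zudufirupovi, kukaziz → zukukazizovi) add zu- … -ovi around the stem.
The other pattern: stems ending in a vowel add -ul.
So fusabiz → zufusabizovi.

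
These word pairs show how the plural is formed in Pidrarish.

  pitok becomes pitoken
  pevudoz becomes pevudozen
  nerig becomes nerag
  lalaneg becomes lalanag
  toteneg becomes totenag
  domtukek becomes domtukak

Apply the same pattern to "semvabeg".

semvabag

"semvabeg" has last vowel 'e'. The stems whose last vowel is 'e' (lalaneg → lalanag, toteneg → totenag, domtukek → domtukak) change the last vowel to 'a'.
The other pattern: stems whose last vowel is 'o' add -en.
So semvabeg → semvabag.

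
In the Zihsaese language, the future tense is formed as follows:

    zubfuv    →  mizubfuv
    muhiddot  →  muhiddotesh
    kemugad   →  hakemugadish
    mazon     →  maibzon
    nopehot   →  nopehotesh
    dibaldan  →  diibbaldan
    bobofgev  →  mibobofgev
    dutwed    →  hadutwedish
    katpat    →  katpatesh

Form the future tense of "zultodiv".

bobofgev and dutwed both have last vowel 'e' yet inflect differently (mibobofgev, hadutwedish), so the last vowel is not what conditions the rule; the final letter is.
"zultodiv" ends in -v. The stems ending in -v (zubfuv → mizubfuv, bobofgev → mibobofgev) add the prefix mi-.
So zultodiv → mizultodiv.

mizultodiv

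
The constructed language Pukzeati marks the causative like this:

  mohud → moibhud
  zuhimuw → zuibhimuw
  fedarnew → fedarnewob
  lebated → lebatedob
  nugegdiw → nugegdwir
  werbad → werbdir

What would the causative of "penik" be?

zuhimuw and fedarnew both end in -w yet inflect differently (zuibhimuw, fedarnewob), so the final letter is not what conditions the rule; the last vowel is.
"penik" has last vowel 'i'. The one such stem in the data (nugegdiw → nugegdwir) deletes the last vowel and adds -ir (as does werbad), so the same rule applies.
The other patterns: stems whose last vowel is 'u' insert -ib- after the first vowel; stems whose last vowel is 'e' add -ob.
So penik → penkir.

penkir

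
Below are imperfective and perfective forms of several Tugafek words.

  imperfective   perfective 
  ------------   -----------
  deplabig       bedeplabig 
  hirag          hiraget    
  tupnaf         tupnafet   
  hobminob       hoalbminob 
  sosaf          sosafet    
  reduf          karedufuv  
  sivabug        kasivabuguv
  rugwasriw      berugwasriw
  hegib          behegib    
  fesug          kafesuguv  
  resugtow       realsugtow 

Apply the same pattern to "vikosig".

fesug and deplabig both end in -g yet inflect differently (kafesuguv, bedeplabig), so the final letter is not what conditions the rule; the last vowel is.
"vikosig" has last vowel 'i'. The stems whose last vowel is 'i' (rugwasriw → berugwasriw, deplabig → bedeplabig, hegib → behegib) add the prefix be-.
So vikosig → bevikosig.

bevikosig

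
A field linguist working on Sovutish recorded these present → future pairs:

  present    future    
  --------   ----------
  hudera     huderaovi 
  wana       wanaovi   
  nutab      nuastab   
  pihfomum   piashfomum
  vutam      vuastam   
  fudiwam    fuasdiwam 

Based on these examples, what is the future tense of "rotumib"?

"rotumib" ends in a consonant. The stems ending in a consonant (nutab → nuastab, pihfomum → piashfomum, vutam → vuastam) insert -as- after the first vowel.
So rotumib → roastumib.

roastumib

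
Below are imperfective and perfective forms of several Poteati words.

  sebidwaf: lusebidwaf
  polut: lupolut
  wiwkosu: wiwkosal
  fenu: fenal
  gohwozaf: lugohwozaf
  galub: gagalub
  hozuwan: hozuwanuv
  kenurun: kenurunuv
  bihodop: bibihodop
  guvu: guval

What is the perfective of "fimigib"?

fifimigib

"fimigib" ends in -b. The one such stem in the data (galub → gagalub) repeats the first consonant+vowel as a prefix (as does bihodop), so the same rule applies.
The other patterns: stems ending in -f or -t add the prefix lu-; stems ending in -n add -uv; stems ending in -u drop the final letter and add -al.
So fimigib → fifimigib.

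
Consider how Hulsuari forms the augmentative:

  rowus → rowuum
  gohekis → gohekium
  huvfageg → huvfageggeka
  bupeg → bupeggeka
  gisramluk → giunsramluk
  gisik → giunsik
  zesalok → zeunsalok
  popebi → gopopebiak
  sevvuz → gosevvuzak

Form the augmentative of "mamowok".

"mamowok" ends in -k. The stems ending in -k (gisramluk → giunsramluk, gisik → giunsik, zesalok → zeunsalok) insert -un- after the first vowel.
So mamowok → maunmowok.

maunmowok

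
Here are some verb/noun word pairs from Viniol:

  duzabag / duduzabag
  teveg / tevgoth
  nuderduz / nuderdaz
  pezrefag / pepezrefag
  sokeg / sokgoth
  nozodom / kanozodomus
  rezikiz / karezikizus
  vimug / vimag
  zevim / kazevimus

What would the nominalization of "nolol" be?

kanololus

sokeg and duzabag both end in -g yet inflect differently (sokgoth, duduzabag), so the final letter is not what conditions the rule; the last vowel is.
"nolol" has last vowel 'o'. The one such stem in the data (nozodom → kanozodomus) adds ka- … -us around the stem, so the same rule applies.
The other patterns: stems whose last vowel is 'e' delete the last vowel and add -oth; stems whose last vowel is 'a' repeat the first consonant+vowel as a prefix; stems whose last vowel is 'u' change the last vowel to 'a'.
So nolol → kanololus.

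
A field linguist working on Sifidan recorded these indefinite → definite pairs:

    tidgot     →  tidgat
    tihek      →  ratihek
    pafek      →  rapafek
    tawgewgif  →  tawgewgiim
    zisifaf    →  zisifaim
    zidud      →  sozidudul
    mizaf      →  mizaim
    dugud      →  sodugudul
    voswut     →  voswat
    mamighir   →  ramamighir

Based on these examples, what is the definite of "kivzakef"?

voswut and zidud both have last vowel 'u' yet inflect differently (voswat, sozidudul), so the last vowel is not what conditions the rule; the final letter is.
"kivzakef" ends in -f. The stems ending in -f (tawgewgif → tawgewgiim, mizaf → mizaim, zisifaf → zisifaim) drop the final letter and add -im.
The other patterns: stems ending in -t change the last vowel to 'a'; stems ending in -d add so- … -ul around the stem; stems ending in -k or -r add the prefix ra-.
So kivzakef → kivzakeim.

kivzakeim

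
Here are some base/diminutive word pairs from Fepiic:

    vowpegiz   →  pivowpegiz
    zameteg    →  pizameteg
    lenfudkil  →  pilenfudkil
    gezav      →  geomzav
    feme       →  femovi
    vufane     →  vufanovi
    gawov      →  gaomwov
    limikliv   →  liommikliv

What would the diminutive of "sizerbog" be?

pisizerbog

"sizerbog" ends in -g. The one such stem in the data (zameteg → pizameteg) adds the prefix pi-, so the same rule applies.
So sizerbog → pisizerbog.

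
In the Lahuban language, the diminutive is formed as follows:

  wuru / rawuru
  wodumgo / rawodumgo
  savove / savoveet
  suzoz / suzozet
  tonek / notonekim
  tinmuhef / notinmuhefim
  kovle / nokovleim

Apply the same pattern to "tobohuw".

savove and kovle both end in -e yet inflect differently (savoveet, nokovleim), so the final letter is not what conditions the rule; the first letter is.
"tobohuw" begins with t-. The stems beginning with t- (tonek → notonekim, tinmuhef → notinmuhefim) add no- … -im around the stem.
The other patterns: stems beginning with w- add the prefix ra-; stems beginning with s- add -et.
So tobohuw → notobohuwim.

notobohuwim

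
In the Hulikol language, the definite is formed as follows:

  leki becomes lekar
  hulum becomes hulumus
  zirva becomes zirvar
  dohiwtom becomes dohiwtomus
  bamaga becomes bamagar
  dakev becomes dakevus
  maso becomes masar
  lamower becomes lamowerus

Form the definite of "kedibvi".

kedibvar

"kedibvi" ends in a vowel. The stems ending in a vowel (zirva → zirvar, maso → masar, bamaga → bamagar) drop the final letter and add -ar.
So kedibvi → kedibvar.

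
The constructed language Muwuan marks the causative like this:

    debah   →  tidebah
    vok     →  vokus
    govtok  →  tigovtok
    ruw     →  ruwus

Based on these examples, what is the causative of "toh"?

govtok and vok both end in -k yet inflect differently (tigovtok, vokus), so the final letter is not what conditions the rule; the number of vowels is.
"toh" has 1 vowel. The stems with 1 vowel (vok → vokus, ruw → ruwus) add -us.
The other pattern: stems with 2 vowels add the prefix ti-.
So toh → tohus.

tohus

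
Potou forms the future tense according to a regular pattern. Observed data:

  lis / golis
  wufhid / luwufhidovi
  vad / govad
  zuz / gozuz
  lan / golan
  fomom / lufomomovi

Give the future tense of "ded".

goded

"ded" has 1 vowel. The stems with 1 vowel (lis → golis, lan → golan, zuz → gozuz) add the prefix go-.
The other pattern: stems with 2 vowels add lu- … -ovi around the stem.
So ded → goded.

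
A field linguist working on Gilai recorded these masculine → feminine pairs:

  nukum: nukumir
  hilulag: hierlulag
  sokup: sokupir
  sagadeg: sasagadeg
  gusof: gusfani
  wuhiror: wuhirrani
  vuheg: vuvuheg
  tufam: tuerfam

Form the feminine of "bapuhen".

"bapuhen" has last vowel 'e'. The stems whose last vowel is 'e' (sagadeg → sasagadeg, vuheg → vuvuheg) repeat the first consonant+vowel as a prefix.
So bapuhen → babapuhen.

babapuhen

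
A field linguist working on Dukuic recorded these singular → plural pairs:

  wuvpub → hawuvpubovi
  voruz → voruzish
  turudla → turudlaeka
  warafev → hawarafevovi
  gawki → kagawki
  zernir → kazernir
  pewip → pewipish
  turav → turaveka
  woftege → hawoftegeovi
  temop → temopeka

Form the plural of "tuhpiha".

warafev and turav both end in -v yet inflect differently (hawarafevovi, turaveka), so the final letter is not what conditions the rule; the first letter is.
"tuhpiha" begins with t-. The stems beginning with t- (temop → temopeka, turudla → turudlaeka, turav → turaveka) add -eka.
The other patterns: stems beginning with w- add ha- … -ovi around the stem; stems beginning with g- or z- add the prefix ka-; stems beginning with p- or v- add -ish.
So tuhpiha → tuhpihaeka.

tuhpihaeka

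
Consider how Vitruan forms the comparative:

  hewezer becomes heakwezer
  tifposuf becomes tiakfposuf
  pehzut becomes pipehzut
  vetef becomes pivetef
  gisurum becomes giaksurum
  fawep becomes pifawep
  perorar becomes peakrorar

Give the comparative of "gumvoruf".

guakmvoruf

tifposuf and vetef both end in -f yet inflect differently (tiakfposuf, pivetef), so the final letter is not what conditions the rule; the number of vowels is.
"gumvoruf" has 3 vowels. The stems with 3 vowels (perorar → peakrorar, gisurum → giaksurum, tifposuf → tiakfposuf) insert -ak- after the first vowel.
The other pattern: stems with 2 vowels add the prefix pi-.
So gumvoruf → guakmvoruf.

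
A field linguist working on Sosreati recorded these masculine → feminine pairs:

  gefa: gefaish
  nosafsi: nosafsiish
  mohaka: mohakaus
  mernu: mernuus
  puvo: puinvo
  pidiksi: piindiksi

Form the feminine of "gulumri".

"gulumri" begins with g-. The one such stem in the data (gefa → gefaish) adds -ish, so the same rule applies.
So gulumri → gulumriish.

gulumriish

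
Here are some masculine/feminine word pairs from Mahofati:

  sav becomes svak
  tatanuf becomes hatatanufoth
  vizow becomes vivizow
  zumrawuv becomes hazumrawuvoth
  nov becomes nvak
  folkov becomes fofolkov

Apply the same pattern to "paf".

pfak

"paf" has 1 vowel. The stems with 1 vowel (sav → svak, nov → nvak) delete the last vowel and add -ak.
The other patterns: stems with 2 vowels repeat the first consonant+vowel as a prefix; stems with 3 vowels add ha- … -oth around the stem.
So paf → pfak.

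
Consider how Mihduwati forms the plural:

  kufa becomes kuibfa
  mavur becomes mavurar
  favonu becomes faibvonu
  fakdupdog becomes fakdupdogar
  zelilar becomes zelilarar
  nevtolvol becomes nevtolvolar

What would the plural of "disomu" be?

diibsomu

zelilar and kufa both have last vowel 'a' yet inflect differently (zelilarar, kuibfa), so the last vowel is not what conditions the rule; whether the stem ends in a vowel or a consonant is.
"disomu" ends in a vowel. The stems ending in a vowel (kufa → kuibfa, favonu → faibvonu) insert -ib- after the first vowel.
The other pattern: stems ending in a consonant add -ar.
So disomu → diibsomu.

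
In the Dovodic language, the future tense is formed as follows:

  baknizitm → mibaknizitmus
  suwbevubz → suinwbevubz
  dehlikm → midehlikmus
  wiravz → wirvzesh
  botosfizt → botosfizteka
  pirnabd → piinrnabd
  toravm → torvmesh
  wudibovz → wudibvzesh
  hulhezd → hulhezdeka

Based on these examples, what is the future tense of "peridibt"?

peinridibt

hulhezd and pirnabd both end in -d yet inflect differently (hulhezdeka, piinrnabd), so the final letter is not what conditions the rule; the second-to-last letter is.
"peridibt" has second-to-last letter 'b'. The stems whose second-to-last letter is 'b' (suwbevubz → suinwbevubz, pirnabd → piinrnabd) insert -in- after the first vowel.
So peridibt → peinridibt.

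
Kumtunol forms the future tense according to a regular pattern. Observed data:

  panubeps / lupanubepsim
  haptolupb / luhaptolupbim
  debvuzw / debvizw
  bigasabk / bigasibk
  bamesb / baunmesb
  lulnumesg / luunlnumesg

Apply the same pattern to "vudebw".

haptolupb and bamesb both end in -b yet inflect differently (luhaptolupbim, baunmesb), so the final letter is not what conditions the rule; the second-to-last letter is.
"vudebw" has second-to-last letter 'b'. The one such stem in the data (bigasabk → bigasibk) changes the last vowel to 'i' (as does debvuzw), so the same rule applies.
So vudebw → vudibw.

vudibw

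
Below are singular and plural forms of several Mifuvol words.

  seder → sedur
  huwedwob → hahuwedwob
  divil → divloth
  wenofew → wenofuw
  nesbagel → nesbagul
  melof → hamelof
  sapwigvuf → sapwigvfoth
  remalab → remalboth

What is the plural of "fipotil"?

fipotloth

"fipotil" has last vowel 'i'. The one such stem in the data (divil → divloth) deletes the last vowel and adds -oth (as do remalab, sapwigvuf), so the same rule applies.
The other patterns: stems whose last vowel is 'o' add the prefix ha-; stems whose last vowel is 'e' change the last vowel to 'u'.
So fipotil → fipotloth.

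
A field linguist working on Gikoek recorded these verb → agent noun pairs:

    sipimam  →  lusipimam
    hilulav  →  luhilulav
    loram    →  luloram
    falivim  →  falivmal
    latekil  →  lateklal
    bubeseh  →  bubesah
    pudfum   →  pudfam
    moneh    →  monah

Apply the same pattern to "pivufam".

"pivufam" has last vowel 'a'. The stems whose last vowel is 'a' (sipimam → lusipimam, hilulav → luhilulav, loram → luloram) add the prefix lu-.
So pivufam → lupivufam.

lupivufam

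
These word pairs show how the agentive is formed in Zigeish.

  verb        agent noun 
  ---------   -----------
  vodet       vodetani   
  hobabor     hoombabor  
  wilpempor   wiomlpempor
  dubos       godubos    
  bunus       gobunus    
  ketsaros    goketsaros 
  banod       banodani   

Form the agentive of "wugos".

gowugos

hobabor and ketsaros both have last vowel 'o' yet inflect differently (hoombabor, goketsaros), so the last vowel is not what conditions the rule; the final letter is.
"wugos" ends in -s. The stems ending in -s (bunus → gobunus, ketsaros → goketsaros, dubos → godubos) add the prefix go-.
So wugos → gowugos.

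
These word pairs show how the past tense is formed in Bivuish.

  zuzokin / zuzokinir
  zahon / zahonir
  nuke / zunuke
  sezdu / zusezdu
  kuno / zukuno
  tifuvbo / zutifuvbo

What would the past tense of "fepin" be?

"fepin" ends in a consonant. The stems ending in a consonant (zuzokin → zuzokinir, zahon → zahonir) add -ir.
So fepin → fepinir.

fepinir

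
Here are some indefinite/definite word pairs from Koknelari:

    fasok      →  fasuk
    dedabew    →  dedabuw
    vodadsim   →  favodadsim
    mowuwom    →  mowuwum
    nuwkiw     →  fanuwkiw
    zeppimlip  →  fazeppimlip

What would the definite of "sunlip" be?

"sunlip" has last vowel 'i'. The stems whose last vowel is 'i' (nuwkiw → fanuwkiw, vodadsim → favodadsim, zeppimlip → fazeppimlip) add the prefix fa-.
So sunlip → fasunlip.

fasunlip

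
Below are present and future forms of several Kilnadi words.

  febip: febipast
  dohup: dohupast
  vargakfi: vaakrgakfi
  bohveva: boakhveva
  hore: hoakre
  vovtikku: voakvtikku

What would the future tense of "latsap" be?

latsapast

febip and vargakfi both have last vowel 'i' yet inflect differently (febipast, vaakrgakfi), so the last vowel is not what conditions the rule; whether the stem ends in a vowel or a consonant is.
"latsap" ends in a consonant. The stems ending in a consonant (febip → febipast, dohup → dohupast) add -ast.
The other pattern: stems ending in a vowel insert -ak- after the first vowel.
So latsap → latsapast.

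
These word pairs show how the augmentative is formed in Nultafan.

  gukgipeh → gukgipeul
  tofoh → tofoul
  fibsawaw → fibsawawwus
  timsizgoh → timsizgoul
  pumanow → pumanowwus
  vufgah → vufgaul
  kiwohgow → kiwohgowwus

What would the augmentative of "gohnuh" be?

vufgah and fibsawaw both have last vowel 'a' yet inflect differently (vufgaul, fibsawawwus), so the last vowel is not what conditions the rule; the final letter is.
"gohnuh" ends in -h. The stems ending in -h (vufgah → vufgaul, timsizgoh → timsizgoul, tofoh → tofoul) drop the final letter and add -ul.
The other pattern: stems ending in -w double the final consonant and add -us.
So gohnuh → gohnuul.

gohnuul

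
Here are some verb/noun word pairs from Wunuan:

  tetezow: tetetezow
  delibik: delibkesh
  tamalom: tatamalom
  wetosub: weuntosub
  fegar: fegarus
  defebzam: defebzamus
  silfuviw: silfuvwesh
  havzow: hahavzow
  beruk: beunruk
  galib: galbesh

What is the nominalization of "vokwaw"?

vokwawus

tamalom and defebzam both end in -m yet inflect differently (tatamalom, defebzamus), so the final letter is not what conditions the rule; the last vowel is.
"vokwaw" has last vowel 'a'. The stems whose last vowel is 'a' (defebzam → defebzamus, fegar → fegarus) add -us.
The other patterns: stems whose last vowel is 'o' repeat the first consonant+vowel as a prefix; stems whose last vowel is 'u' insert -un- after the first vowel; stems whose last vowel is 'i' delete the last vowel and add -esh.
So vokwaw → vokwawus.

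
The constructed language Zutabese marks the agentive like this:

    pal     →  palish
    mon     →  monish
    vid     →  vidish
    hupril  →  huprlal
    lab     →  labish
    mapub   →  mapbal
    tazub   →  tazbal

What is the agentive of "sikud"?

"sikud" has 2 vowels. The stems with 2 vowels (hupril → huprlal, mapub → mapbal, tazub → tazbal) delete the last vowel and add -al.
So sikud → sikdal.

sikdal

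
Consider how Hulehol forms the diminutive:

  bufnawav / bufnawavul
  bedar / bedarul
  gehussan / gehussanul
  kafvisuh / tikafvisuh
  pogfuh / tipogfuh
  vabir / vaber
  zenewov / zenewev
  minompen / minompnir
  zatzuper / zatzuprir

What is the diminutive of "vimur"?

bedar and vabir both end in -r yet inflect differently (bedarul, vaber), so the final letter is not what conditions the rule; the last vowel is.
"vimur" has last vowel 'u'. The stems whose last vowel is 'u' (kafvisuh → tikafvisuh, pogfuh → tipogfuh) add the prefix ti-.
The other patterns: stems whose last vowel is 'a' add -ul; stems whose last vowel is 'i' or 'o' change the last vowel to 'e'; stems whose last vowel is 'e' delete the last vowel and add -ir.
So vimur → tivimur.

tivimur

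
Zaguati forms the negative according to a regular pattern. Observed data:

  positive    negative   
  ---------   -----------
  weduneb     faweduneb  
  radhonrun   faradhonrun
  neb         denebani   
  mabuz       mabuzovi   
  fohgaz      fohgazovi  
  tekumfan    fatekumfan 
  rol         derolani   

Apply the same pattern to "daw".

dedawani

neb and weduneb both end in -b yet inflect differently (denebani, faweduneb), so the final letter is not what conditions the rule; the number of vowels is.
"daw" has 1 vowel. The stems with 1 vowel (rol → derolani, neb → denebani) add de- … -ani around the stem.
The other patterns: stems with 2 vowels add -ovi; stems with 3 vowels add the prefix fa-.
So daw → dedawani.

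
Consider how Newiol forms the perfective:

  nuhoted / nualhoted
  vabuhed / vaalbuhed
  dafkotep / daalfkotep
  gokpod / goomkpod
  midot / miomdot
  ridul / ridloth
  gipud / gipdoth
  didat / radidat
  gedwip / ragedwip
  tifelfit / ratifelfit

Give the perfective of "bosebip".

nuhoted and gokpod both end in -d yet inflect differently (nualhoted, goomkpod), so the final letter is not what conditions the rule; the last vowel is.
"bosebip" has last vowel 'i'. The stems whose last vowel is 'i' (gedwip → ragedwip, tifelfit → ratifelfit) add the prefix ra-.
So bosebip → rabosebip.

rabosebip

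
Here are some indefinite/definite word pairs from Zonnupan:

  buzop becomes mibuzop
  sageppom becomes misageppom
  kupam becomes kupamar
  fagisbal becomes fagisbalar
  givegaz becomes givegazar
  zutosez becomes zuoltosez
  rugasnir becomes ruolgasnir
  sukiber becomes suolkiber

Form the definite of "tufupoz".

mitufupoz

sageppom and kupam both end in -m yet inflect differently (misageppom, kupamar), so the final letter is not what conditions the rule; the last vowel is.
"tufupoz" has last vowel 'o'. The stems whose last vowel is 'o' (buzop → mibuzop, sageppom → misageppom) add the prefix mi-.
The other patterns: stems whose last vowel is 'a' add -ar; stems whose last vowel is 'e' or 'i' insert -ol- after the first vowel.
So tufupoz → mitufupoz.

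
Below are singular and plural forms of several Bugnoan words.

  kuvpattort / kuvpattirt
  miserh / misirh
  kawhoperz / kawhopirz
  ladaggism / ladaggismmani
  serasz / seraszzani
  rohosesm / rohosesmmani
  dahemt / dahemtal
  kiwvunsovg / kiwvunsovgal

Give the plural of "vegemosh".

kawhoperz and serasz both end in -z yet inflect differently (kawhopirz, seraszzani), so the final letter is not what conditions the rule; the second-to-last letter is.
"vegemosh" has second-to-last letter 's'. The stems whose second-to-last letter is 's' (ladaggism → ladaggismmani, serasz → seraszzani, rohosesm → rohosesmmani) double the final consonant and add -ani.
So vegemosh → vegemoshhani.

vegemoshhani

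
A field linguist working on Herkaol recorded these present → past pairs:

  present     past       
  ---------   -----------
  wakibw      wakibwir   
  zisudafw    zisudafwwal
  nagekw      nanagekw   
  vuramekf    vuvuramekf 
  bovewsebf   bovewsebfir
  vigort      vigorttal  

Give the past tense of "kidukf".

wakibw and nagekw both end in -w yet inflect differently (wakibwir, nanagekw), so the final letter is not what conditions the rule; the second-to-last letter is.
"kidukf" has second-to-last letter 'k'. The stems whose second-to-last letter is 'k' (nagekw → nanagekw, vuramekf → vuvuramekf) repeat the first consonant+vowel as a prefix.
The other patterns: stems whose second-to-last letter is 'b' add -ir; stems whose second-to-last letter is 'f' or 'r' double the final consonant and add -al.
So kidukf → kikidukf.

kikidukf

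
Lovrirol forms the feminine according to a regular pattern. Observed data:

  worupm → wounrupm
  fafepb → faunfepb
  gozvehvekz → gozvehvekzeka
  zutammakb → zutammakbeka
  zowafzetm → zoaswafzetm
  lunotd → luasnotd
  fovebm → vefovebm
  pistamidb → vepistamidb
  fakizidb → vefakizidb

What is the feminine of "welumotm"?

"welumotm" has second-to-last letter 't'. The stems whose second-to-last letter is 't' (zowafzetm → zoaswafzetm, lunotd → luasnotd) insert -as- after the first vowel.
The other patterns: stems whose second-to-last letter is 'p' insert -un- after the first vowel; stems whose second-to-last letter is 'k' add -eka; stems whose second-to-last letter is 'b' or 'd' add the prefix ve-.
So welumotm → weaslumotm.

weaslumotm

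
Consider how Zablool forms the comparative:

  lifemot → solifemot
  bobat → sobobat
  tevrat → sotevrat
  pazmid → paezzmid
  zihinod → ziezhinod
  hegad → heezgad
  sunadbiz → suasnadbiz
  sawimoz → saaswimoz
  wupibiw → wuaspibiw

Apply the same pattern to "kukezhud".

lifemot and zihinod both have last vowel 'o' yet inflect differently (solifemot, ziezhinod), so the last vowel is not what conditions the rule; the final letter is.
"kukezhud" ends in -d. The stems ending in -d (pazmid → paezzmid, zihinod → ziezhinod, hegad → heezgad) insert -ez- after the first vowel.
The other patterns: stems ending in -t add the prefix so-; stems ending in -w or -z insert -as- after the first vowel.
So kukezhud → kuezkezhud.

kuezkezhud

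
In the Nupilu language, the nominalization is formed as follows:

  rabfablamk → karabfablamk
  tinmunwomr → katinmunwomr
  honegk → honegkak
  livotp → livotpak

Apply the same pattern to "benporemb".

kabenporemb

rabfablamk and honegk both end in -k yet inflect differently (karabfablamk, honegkak), so the final letter is not what conditions the rule; the second-to-last letter is.
"benporemb" has second-to-last letter 'm'. The stems whose second-to-last letter is 'm' (rabfablamk → karabfablamk, tinmunwomr → katinmunwomr) add the prefix ka-.
The other pattern: stems whose second-to-last letter is 'g' or 't' add -ak.
So benporemb → kabenporemb.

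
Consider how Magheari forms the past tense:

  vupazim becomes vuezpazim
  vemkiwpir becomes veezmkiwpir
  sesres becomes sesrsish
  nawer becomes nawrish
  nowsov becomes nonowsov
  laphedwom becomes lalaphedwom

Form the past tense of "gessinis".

vemkiwpir and nawer both end in -r yet inflect differently (veezmkiwpir, nawrish), so the final letter is not what conditions the rule; the last vowel is.
"gessinis" has last vowel 'i'. The stems whose last vowel is 'i' (vupazim → vuezpazim, vemkiwpir → veezmkiwpir) insert -ez- after the first vowel.
The other patterns: stems whose last vowel is 'e' delete the last vowel and add -ish; stems whose last vowel is 'o' repeat the first consonant+vowel as a prefix.
So gessinis → geezssinis.

geezssinis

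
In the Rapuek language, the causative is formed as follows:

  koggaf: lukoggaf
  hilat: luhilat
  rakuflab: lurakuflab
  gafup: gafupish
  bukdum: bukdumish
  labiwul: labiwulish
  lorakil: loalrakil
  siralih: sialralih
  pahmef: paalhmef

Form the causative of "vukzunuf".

labiwul and lorakil both end in -l yet inflect differently (labiwulish, loalrakil), so the final letter is not what conditions the rule; the last vowel is.
"vukzunuf" has last vowel 'u'. The stems whose last vowel is 'u' (gafup → gafupish, bukdum → bukdumish, labiwul → labiwulish) add -ish.
So vukzunuf → vukzunufish.

vukzunufish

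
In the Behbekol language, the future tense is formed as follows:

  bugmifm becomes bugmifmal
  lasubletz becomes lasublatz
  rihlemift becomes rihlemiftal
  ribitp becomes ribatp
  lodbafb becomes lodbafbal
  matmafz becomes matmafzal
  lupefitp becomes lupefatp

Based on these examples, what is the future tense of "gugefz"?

matmafz and lasubletz both end in -z yet inflect differently (matmafzal, lasublatz), so the final letter is not what conditions the rule; the second-to-last letter is.
"gugefz" has second-to-last letter 'f'. The stems whose second-to-last letter is 'f' (bugmifm → bugmifmal, lodbafb → lodbafbal, rihlemift → rihlemiftal) add -al.
The other pattern: stems whose second-to-last letter is 't' change the last vowel to 'a'.
So gugefz → gugefzal.

gugefzal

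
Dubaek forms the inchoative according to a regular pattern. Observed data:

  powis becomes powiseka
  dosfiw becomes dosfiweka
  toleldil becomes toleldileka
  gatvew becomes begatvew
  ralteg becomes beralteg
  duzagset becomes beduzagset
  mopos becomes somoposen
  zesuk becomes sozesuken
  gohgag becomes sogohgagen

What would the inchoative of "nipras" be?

soniprasen

dosfiw and gatvew both end in -w yet inflect differently (dosfiweka, begatvew), so the final letter is not what conditions the rule; the last vowel is.
"nipras" has last vowel 'a'. The one such stem in the data (gohgag → sogohgagen) adds so- … -en around the stem, so the same rule applies.
The other patterns: stems whose last vowel is 'i' add -eka; stems whose last vowel is 'e' add the prefix be-.
So nipras → soniprasen.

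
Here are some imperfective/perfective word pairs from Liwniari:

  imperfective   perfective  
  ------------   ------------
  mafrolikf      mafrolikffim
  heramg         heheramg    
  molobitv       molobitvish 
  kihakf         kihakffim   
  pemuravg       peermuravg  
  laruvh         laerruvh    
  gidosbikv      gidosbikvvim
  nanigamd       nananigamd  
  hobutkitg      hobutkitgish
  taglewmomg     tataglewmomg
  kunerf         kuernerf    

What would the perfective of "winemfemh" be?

molobitv and gidosbikv both end in -v yet inflect differently (molobitvish, gidosbikvvim), so the final letter is not what conditions the rule; the second-to-last letter is.
"winemfemh" has second-to-last letter 'm'. The stems whose second-to-last letter is 'm' (taglewmomg → tataglewmomg, nanigamd → nananigamd, heramg → heheramg) repeat the first consonant+vowel as a prefix.
So winemfemh → wiwinemfemh.

wiwinemfemh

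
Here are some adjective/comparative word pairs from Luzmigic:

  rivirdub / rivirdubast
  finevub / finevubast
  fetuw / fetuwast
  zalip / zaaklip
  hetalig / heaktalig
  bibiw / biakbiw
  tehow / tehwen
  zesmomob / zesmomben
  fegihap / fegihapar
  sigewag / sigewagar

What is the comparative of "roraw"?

fetuw and bibiw both end in -w yet inflect differently (fetuwast, biakbiw), so the final letter is not what conditions the rule; the last vowel is.
"roraw" has last vowel 'a'. The stems whose last vowel is 'a' (fegihap → fegihapar, sigewag → sigewagar) add -ar.
So roraw → rorawar.

rorawar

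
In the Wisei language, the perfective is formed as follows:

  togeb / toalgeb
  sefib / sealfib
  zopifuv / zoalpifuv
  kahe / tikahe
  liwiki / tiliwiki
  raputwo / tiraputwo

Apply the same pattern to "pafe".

tipafe

togeb and kahe both have last vowel 'e' yet inflect differently (toalgeb, tikahe), so the last vowel is not what conditions the rule; whether the stem ends in a vowel or a consonant is.
"pafe" ends in a vowel. The stems ending in a vowel (kahe → tikahe, liwiki → tiliwiki, raputwo → tiraputwo) add the prefix ti-.
So pafe → tipafe.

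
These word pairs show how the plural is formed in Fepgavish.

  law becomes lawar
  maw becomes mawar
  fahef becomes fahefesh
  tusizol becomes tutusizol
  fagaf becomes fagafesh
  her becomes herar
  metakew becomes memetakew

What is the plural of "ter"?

terar

"ter" has 1 vowel. The stems with 1 vowel (law → lawar, maw → mawar, her → herar) add -ar.
So ter → terar.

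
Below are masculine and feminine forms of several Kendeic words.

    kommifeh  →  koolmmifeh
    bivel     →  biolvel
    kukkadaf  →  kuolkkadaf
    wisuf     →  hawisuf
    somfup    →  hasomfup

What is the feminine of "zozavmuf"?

wisuf and kukkadaf both end in -f yet inflect differently (hawisuf, kuolkkadaf), so the final letter is not what conditions the rule; the last vowel is.
"zozavmuf" has last vowel 'u'. The stems whose last vowel is 'u' (somfup → hasomfup, wisuf → hawisuf) add the prefix ha-.
The other pattern: stems whose last vowel is 'a' or 'e' insert -ol- after the first vowel.
So zozavmuf → hazozavmuf.

hazozavmuf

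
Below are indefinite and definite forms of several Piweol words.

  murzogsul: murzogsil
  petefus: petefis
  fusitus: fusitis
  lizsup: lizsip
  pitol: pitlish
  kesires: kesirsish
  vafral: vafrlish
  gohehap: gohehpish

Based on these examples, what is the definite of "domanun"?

murzogsul and pitol both end in -l yet inflect differently (murzogsil, pitlish), so the final letter is not what conditions the rule; the last vowel is.
"domanun" has last vowel 'u'. The stems whose last vowel is 'u' (murzogsul → murzogsil, petefus → petefis, fusitus → fusitis) change the last vowel to 'i'.
The other pattern: stems whose last vowel is 'a', 'e' or 'o' delete the last vowel and add -ish.
So domanun → domanin.

domanin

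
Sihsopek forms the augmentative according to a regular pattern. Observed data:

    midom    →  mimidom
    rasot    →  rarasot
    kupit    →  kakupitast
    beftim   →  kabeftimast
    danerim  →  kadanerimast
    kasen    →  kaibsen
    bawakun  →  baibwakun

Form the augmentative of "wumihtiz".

kawumihtizast

"wumihtiz" has last vowel 'i'. The stems whose last vowel is 'i' (kupit → kakupitast, beftim → kabeftimast, danerim → kadanerimast) add ka- … -ast around the stem.
The other patterns: stems whose last vowel is 'o' repeat the first consonant+vowel as a prefix; stems whose last vowel is 'e' or 'u' insert -ib- after the first vowel.
So wumihtiz → kawumihtizast.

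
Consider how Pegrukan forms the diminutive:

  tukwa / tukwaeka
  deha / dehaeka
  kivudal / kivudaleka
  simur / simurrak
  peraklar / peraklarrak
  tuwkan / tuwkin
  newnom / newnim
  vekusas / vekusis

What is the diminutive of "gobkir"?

"gobkir" ends in -r. The stems ending in -r (simur → simurrak, peraklar → peraklarrak) double the final consonant and add -ak.
The other patterns: stems ending in -a or -l add -eka; stems ending in -m, -n or -s change the last vowel to 'i'.
So gobkir → gobkirrak.

gobkirrak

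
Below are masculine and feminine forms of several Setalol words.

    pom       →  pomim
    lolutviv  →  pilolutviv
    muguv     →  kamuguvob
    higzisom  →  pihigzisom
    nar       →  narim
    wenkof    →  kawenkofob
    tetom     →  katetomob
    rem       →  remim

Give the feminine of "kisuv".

pom and tetom both end in -m yet inflect differently (pomim, katetomob), so the final letter is not what conditions the rule; the number of vowels is.
"kisuv" has 2 vowels. The stems with 2 vowels (muguv → kamuguvob, wenkof → kawenkofob, tetom → katetomob) add ka- … -ob around the stem.
The other patterns: stems with 1 vowel add -im; stems with 3 vowels add the prefix pi-.
So kisuv → kakisuvob.

kakisuvob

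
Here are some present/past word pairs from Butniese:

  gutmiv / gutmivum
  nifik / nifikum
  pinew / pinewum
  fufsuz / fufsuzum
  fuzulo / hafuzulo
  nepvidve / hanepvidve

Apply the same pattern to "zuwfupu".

hazuwfupu

pinew and nepvidve both have last vowel 'e' yet inflect differently (pinewum, hanepvidve), so the last vowel is not what conditions the rule; whether the stem ends in a vowel or a consonant is.
"zuwfupu" ends in a vowel. The stems ending in a vowel (fuzulo → hafuzulo, nepvidve → hanepvidve) add the prefix ha-.
The other pattern: stems ending in a consonant add -um.
So zuwfupu → hazuwfupu.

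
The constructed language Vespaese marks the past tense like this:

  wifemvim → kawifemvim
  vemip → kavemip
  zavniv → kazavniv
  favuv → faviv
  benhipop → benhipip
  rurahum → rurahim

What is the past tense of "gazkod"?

gazkid

zavniv and favuv both end in -v yet inflect differently (kazavniv, faviv), so the final letter is not what conditions the rule; the last vowel is.
"gazkod" has last vowel 'o'. The one such stem in the data (benhipop → benhipip) changes the last vowel to 'i' (as do favuv, rurahum), so the same rule applies.
So gazkod → gazkid.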